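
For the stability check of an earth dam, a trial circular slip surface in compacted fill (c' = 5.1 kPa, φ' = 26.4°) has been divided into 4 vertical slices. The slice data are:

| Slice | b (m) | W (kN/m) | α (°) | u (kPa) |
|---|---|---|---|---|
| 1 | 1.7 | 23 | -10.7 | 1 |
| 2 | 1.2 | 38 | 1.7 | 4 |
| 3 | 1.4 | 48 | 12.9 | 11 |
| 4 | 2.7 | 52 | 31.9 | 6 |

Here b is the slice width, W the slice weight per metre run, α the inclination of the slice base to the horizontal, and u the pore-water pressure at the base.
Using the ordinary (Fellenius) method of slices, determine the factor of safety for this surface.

FS = 2.66

Ordinary method of slices: FS = Σ[c'·Δl_i + (W_i cosα_i − u_i·Δl_i)·tanφ'] / Σ W_i sinα_i, with Δl_i = b_i / cosα_i.
Slice 1: Δl = 1.7/cos(-10.7°) = 1.730 m; N'_1 = 23·cos(-10.7°) − 1·1.730 = 20.9; c'Δl = 8.82; W sinα = -4.3
Slice 2: Δl = 1.2/cos1.7° = 1.201 m; N'_2 = 38·cos1.7° − 4·1.201 = 33.2; c'Δl = 6.12; W sinα = 1.1
Slice 3: Δl = 1.4/cos12.9° = 1.436 m; N'_3 = 48·cos12.9° − 11·1.436 = 31.0; c'Δl = 7.32; W sinα = 10.7
Slice 4: Δl = 2.7/cos31.9° = 3.180 m; N'_4 = 52·cos31.9° − 6·3.180 = 25.1; c'Δl = 16.22; W sinα = 27.5
Σc'Δl = 38.5 kN/m; ΣN' = 110.1 kN/m; ΣW sinα = 35.1 kN/m
Resisting = 38.5 + 110.1·tan26.4° = 38.5 + 54.7 = 93.1 kN/m
FS = 93.1 / 35.1 = 2.657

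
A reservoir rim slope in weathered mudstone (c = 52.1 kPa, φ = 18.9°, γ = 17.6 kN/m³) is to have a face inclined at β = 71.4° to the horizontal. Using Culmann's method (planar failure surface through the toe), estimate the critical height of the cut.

H_c = 27.14 m

Culmann's analysis gives the critical failure plane at α_cr = (β + φ)/2 = (71.4 + 18.9)/2 = 45.2°, and the critical height
H_c = (4c/γ) · sinβ cosφ / [1 − cos(β − φ)]
    = (4·52.1/17.6) · sin71.4°·cos18.9° / [1 − cos(52.5°)]
    = 11.841 · 0.9478·0.9461 / [1 − 0.6088]
    = 11.841 · 0.8967 / 0.3912
    = 27.14 m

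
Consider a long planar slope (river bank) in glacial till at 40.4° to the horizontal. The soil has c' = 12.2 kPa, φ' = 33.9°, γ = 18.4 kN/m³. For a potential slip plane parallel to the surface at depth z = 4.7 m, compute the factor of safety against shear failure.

For an infinite slope with a slip plane parallel to the surface (no pore pressure): FS = [c' + γz cos²β tanφ'] / [γz sinβ cosβ].
γz = 18.4·4.7 = 86.48 kN/m²
Numerator = 12.2 + 86.48·cos²40.4°·tan33.9° = 12.2 + 86.48·0.5799·0.6720 = 45.902 kPa
Denominator = 86.48·sin40.4°·cos40.4° = 86.48·0.6481·0.7615 = 42.684 kPa
FS = 45.902 / 42.684 = 1.075

FS = 1.08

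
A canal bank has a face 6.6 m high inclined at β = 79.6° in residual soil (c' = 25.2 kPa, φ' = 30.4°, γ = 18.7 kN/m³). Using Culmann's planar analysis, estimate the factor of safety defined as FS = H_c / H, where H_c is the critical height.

FS = 2.00

H_c = (4c'/γ) · sinβ cosφ' / [1 − cos(β − φ')]
    = (4·25.2/18.7) · sin79.6°·cos30.4° / [1 − cos49.2°]
    = 5.390 · 0.8483 / 0.3466 = 13.19 m
FS = H_c / H = 13.19 / 6.6 = 1.999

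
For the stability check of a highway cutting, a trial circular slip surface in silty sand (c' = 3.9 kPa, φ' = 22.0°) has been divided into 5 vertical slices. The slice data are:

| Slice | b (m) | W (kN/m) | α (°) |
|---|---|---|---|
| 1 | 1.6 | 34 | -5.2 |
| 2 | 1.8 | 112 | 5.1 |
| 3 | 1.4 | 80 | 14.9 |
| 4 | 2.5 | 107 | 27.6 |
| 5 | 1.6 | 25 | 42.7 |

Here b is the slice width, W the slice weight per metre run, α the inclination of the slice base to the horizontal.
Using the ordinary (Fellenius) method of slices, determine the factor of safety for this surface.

Ordinary method of slices: FS = Σ[c'·Δl_i + (W_i cosα_i)·tanφ'] / Σ W_i sinα_i, with Δl_i = b_i / cosα_i.
Slice 1: Δl = 1.6/cos(-5.2°) = 1.607 m; N'_1 = 34·cos(-5.2°) = 33.9; c'Δl = 6.27; W sinα = -3.1
Slice 2: Δl = 1.8/cos5.1° = 1.807 m; N'_2 = 112·cos5.1° = 111.6; c'Δl = 7.05; W sinα = 10.0
Slice 3: Δl = 1.4/cos14.9° = 1.449 m; N'_3 = 80·cos14.9° = 77.3; c'Δl = 5.65; W sinα = 20.6
Slice 4: Δl = 2.5/cos27.6° = 2.821 m; N'_4 = 107·cos27.6° = 94.8; c'Δl = 11.00; W sinα = 49.6
Slice 5: Δl = 1.6/cos42.7° = 2.177 m; N'_5 = 25·cos42.7° = 18.4; c'Δl = 8.49; W sinα = 17.0
Σc'Δl = 38.5 kN/m; ΣN' = 335.9 kN/m; ΣW sinα = 94.0 kN/m
Resisting = 38.5 + 335.9·tan22.0° = 38.5 + 135.7 = 174.2 kN/m
FS = 174.2 / 94.0 = 1.854

FS = 1.85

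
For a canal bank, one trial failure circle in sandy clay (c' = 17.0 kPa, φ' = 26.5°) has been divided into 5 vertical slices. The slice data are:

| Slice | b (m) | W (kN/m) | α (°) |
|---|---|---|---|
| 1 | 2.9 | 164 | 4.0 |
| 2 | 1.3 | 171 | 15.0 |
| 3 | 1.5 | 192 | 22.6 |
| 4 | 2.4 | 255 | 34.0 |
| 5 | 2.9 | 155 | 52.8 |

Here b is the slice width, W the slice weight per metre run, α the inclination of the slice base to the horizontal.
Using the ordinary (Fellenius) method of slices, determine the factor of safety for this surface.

FS = 1.61

Ordinary method of slices: FS = Σ[c'·Δl_i + (W_i cosα_i)·tanφ'] / Σ W_i sinα_i, with Δl_i = b_i / cosα_i.
Slice 1: Δl = 2.9/cos4.0° = 2.907 m; N'_1 = 164·cos4.0° = 163.6; c'Δl = 49.42; W sinα = 11.4
Slice 2: Δl = 1.3/cos15.0° = 1.346 m; N'_2 = 171·cos15.0° = 165.2; c'Δl = 22.88; W sinα = 44.3
Slice 3: Δl = 1.5/cos22.6° = 1.625 m; N'_3 = 192·cos22.6° = 177.3; c'Δl = 27.62; W sinα = 73.8
Slice 4: Δl = 2.4/cos34.0° = 2.895 m; N'_4 = 255·cos34.0° = 211.4; c'Δl = 49.21; W sinα = 142.6
Slice 5: Δl = 2.9/cos52.8° = 4.797 m; N'_5 = 155·cos52.8° = 93.7; c'Δl = 81.54; W sinα = 123.5
Σc'Δl = 230.7 kN/m; ΣN' = 811.1 kN/m; ΣW sinα = 395.5 kN/m
Resisting = 230.7 + 811.1·tan26.5° = 230.7 + 404.4 = 635.1 kN/m
FS = 635.1 / 395.5 = 1.606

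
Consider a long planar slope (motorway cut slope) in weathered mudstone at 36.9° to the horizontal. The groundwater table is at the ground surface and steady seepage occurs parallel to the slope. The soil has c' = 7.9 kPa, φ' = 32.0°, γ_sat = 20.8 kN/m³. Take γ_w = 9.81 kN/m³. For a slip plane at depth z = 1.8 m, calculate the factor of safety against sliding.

FS = 0.88

With seepage parallel to the slope and the water table at the surface, the effective normal stress on the slip plane uses the buoyant unit weight γ' = γ_sat − γ_w while the driving shear stress uses γ_sat:
FS = [c' + γ' z cos²β tanφ'] / [γ_sat z sinβ cosβ]
γ' = 20.8 − 9.81 = 10.99 kN/m³
Numerator = 7.9 + 10.99·1.8·cos²36.9°·tan32.0° = 7.9 + 10.99·1.8·0.6395·0.6249 = 15.805 kPa
Denominator = 20.8·1.8·sin36.9°·cos36.9° = 20.8·1.8·0.6004·0.7997 = 17.977 kPa
FS = 15.805 / 17.977 = 0.879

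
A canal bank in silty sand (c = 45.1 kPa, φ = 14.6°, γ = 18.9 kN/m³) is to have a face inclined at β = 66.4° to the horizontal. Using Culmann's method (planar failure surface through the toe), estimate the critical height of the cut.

Culmann's analysis gives the critical failure plane at α_cr = (β + φ)/2 = (66.4 + 14.6)/2 = 40.5°, and the critical height
H_c = (4c/γ) · sinβ cosφ / [1 − cos(β − φ)]
    = (4·45.1/18.9) · sin66.4°·cos14.6° / [1 − cos(51.8°)]
    = 9.545 · 0.9164·0.9677 / [1 − 0.6184]
    = 9.545 · 0.8868 / 0.3816
    = 22.18 m

H_c = 22.18 m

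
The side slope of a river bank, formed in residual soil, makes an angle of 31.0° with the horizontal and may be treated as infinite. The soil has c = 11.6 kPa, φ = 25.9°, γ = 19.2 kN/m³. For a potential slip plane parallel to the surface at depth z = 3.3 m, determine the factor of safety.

For an infinite slope with a slip plane parallel to the surface (no pore pressure): FS = [c + γz cos²β tanφ] / [γz sinβ cosβ].
γz = 19.2·3.3 = 63.36 kN/m²
Numerator = 11.6 + 63.36·cos²31.0°·tan25.9° = 11.6 + 63.36·0.7347·0.4856 = 34.205 kPa
Denominator = 63.36·sin31.0°·cos31.0° = 63.36·0.5150·0.8572 = 27.972 kPa
FS = 34.205 / 27.972 = 1.223

FS = 1.22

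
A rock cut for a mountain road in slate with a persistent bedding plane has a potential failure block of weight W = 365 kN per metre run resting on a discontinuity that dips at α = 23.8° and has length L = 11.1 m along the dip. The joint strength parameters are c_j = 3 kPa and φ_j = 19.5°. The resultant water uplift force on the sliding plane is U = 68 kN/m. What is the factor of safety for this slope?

FS = 0.87

Resolving the block weight along and normal to the plane and applying the Mohr–Coulomb strength on the joint:
N' = W cosα − U = 365·cos23.8° − 68 = 266.0 kN/m
Driving force T = W sinα = 365·sin23.8° = 147.3 kN/m
Resisting force R = c_j·L + N'·tanφ_j = 3·11.1 + 266.0·tan19.5° = 33.3 + 94.2 = 127.5 kN/m
FS = R / T = 127.5 / 147.3 = 0.865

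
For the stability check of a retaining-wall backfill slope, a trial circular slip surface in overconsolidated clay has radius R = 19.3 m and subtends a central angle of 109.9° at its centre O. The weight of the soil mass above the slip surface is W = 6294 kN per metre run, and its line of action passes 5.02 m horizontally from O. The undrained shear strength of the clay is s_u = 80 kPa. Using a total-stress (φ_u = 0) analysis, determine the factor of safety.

FS = 1.81

Taking moments about the centre O, the resisting moment is provided by the undrained shear strength acting along the arc:
Arc length L_a = R·θ = 19.3·(109.9°·π/180) = 19.3·1.9181 = 37.02 m
M_R = s_u·L_a·R = 80·37.02·19.3 = 57158.3 kN·m/m
M_D = W·d = 6294·5.02 = 31595.9 kN·m/m
FS = M_R / M_D = 57158.3 / 31595.9 = 1.809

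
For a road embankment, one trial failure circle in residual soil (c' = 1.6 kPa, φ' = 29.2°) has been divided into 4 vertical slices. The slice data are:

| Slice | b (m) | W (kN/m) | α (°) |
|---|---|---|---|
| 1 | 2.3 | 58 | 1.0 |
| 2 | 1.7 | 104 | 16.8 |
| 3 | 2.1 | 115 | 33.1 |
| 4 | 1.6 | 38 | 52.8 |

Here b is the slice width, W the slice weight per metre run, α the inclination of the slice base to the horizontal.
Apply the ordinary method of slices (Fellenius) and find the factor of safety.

Ordinary method of slices: FS = Σ[c'·Δl_i + (W_i cosα_i)·tanφ'] / Σ W_i sinα_i, with Δl_i = b_i / cosα_i.
Slice 1: Δl = 2.3/cos1.0° = 2.300 m; N'_1 = 58·cos1.0° = 58.0; c'Δl = 3.68; W sinα = 1.0
Slice 2: Δl = 1.7/cos16.8° = 1.776 m; N'_2 = 104·cos16.8° = 99.6; c'Δl = 2.84; W sinα = 30.1
Slice 3: Δl = 2.1/cos33.1° = 2.507 m; N'_3 = 115·cos33.1° = 96.3; c'Δl = 4.01; W sinα = 62.8
Slice 4: Δl = 1.6/cos52.8° = 2.646 m; N'_4 = 38·cos52.8° = 23.0; c'Δl = 4.23; W sinα = 30.3
Σc'Δl = 14.8 kN/m; ΣN' = 276.9 kN/m; ΣW sinα = 124.1 kN/m
Resisting = 14.8 + 276.9·tan29.2° = 14.8 + 154.7 = 169.5 kN/m
FS = 169.5 / 124.1 = 1.365

FS = 1.37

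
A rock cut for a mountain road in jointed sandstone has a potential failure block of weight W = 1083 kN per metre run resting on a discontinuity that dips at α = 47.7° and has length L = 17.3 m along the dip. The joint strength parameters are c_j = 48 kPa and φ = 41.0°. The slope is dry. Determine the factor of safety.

FS = 1.83

Resolving the block weight along and normal to the plane and applying the Mohr–Coulomb strength on the joint:
N' = W cosα = 1083·cos47.7° = 728.9 kN/m
Driving force T = W sinα = 1083·sin47.7° = 801.0 kN/m
Resisting force R = c_j·L + N'·tanφ = 48·17.3 + 728.9·tan41.0° = 830.4 + 633.6 = 1464.0 kN/m
FS = R / T = 1464.0 / 801.0 = 1.828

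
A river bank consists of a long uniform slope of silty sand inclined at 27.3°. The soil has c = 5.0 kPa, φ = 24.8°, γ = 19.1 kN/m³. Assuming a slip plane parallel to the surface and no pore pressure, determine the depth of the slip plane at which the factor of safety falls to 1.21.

z = 2.04 m

Setting FS = 1.21 in FS = [c + γz cos²β tanφ] / [γz sinβ cosβ] and solving for z:
z = c / [γ cosβ (FS·sinβ − cosβ·tanφ)]
  = 5.0 / [19.1·cos27.3°·(1.21·sin27.3° − cos27.3°·tan24.8°)]
  = 5.0 / [19.1·0.8886·(1.21·0.4586 − 0.8886·0.4621)]
  = 5.0 / 2.4503 = 2.041 m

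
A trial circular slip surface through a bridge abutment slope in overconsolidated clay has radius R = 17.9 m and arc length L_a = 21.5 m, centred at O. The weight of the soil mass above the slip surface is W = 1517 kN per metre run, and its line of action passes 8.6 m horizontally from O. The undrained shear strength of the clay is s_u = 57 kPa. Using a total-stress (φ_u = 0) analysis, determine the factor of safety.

Taking moments about the centre O, the resisting moment is provided by the undrained shear strength acting along the arc:
M_R = s_u·L_a·R = 57·21.50·17.9 = 21936.4 kN·m/m
M_D = W·d = 1517·8.6 = 13046.2 kN·m/m
FS = M_R / M_D = 21936.4 / 13046.2 = 1.681

FS = 1.68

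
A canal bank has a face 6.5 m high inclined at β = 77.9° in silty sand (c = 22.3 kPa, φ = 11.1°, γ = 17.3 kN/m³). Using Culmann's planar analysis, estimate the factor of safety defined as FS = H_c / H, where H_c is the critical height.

FS = 1.26

H_c = (4c/γ) · sinβ cosφ / [1 − cos(β − φ)]
    = (4·22.3/17.3) · sin77.9°·cos11.1° / [1 − cos66.8°]
    = 5.156 · 0.9595 / 0.6061 = 8.16 m
FS = H_c / H = 8.16 / 6.5 = 1.256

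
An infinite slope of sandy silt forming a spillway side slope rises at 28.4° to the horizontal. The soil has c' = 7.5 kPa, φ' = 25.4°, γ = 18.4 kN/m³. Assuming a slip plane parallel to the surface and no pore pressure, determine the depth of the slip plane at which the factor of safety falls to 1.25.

Setting FS = 1.25 in FS = [c' + γz cos²β tanφ'] / [γz sinβ cosβ] and solving for z:
z = c' / [γ cosβ (FS·sinβ − cosβ·tanφ')]
  = 7.5 / [18.4·cos28.4°·(1.25·sin28.4° − cos28.4°·tan25.4°)]
  = 7.5 / [18.4·0.8796·(1.25·0.4756 − 0.8796·0.4748)]
  = 7.5 / 2.8623 = 2.620 m

z = 2.62 m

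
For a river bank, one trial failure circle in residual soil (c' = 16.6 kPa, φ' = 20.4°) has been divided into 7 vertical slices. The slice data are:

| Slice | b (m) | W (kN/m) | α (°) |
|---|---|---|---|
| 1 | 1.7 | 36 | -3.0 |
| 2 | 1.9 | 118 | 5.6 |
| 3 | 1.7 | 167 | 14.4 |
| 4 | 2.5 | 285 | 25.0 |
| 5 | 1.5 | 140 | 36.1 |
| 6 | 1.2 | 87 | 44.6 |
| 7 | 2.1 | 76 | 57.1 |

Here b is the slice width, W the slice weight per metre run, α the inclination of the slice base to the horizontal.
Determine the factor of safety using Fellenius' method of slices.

Ordinary method of slices: FS = Σ[c'·Δl_i + (W_i cosα_i)·tanφ'] / Σ W_i sinα_i, with Δl_i = b_i / cosα_i.
Slice 1: Δl = 1.7/cos(-3.0°) = 1.702 m; N'_1 = 36·cos(-3.0°) = 36.0; c'Δl = 28.26; W sinα = -1.9
Slice 2: Δl = 1.9/cos5.6° = 1.909 m; N'_2 = 118·cos5.6° = 117.4; c'Δl = 31.69; W sinα = 11.5
Slice 3: Δl = 1.7/cos14.4° = 1.755 m; N'_3 = 167·cos14.4° = 161.8; c'Δl = 29.14; W sinα = 41.5
Slice 4: Δl = 2.5/cos25.0° = 2.758 m; N'_4 = 285·cos25.0° = 258.3; c'Δl = 45.79; W sinα = 120.4
Slice 5: Δl = 1.5/cos36.1° = 1.856 m; N'_5 = 140·cos36.1° = 113.1; c'Δl = 30.82; W sinα = 82.5
Slice 6: Δl = 1.2/cos44.6° = 1.685 m; N'_6 = 87·cos44.6° = 61.9; c'Δl = 27.98; W sinα = 61.1
Slice 7: Δl = 2.1/cos57.1° = 3.866 m; N'_7 = 76·cos57.1° = 41.3; c'Δl = 64.18; W sinα = 63.8
Σc'Δl = 257.8 kN/m; ΣN' = 789.8 kN/m; ΣW sinα = 379.0 kN/m
Resisting = 257.8 + 789.8·tan20.4° = 257.8 + 293.7 = 551.6 kN/m
FS = 551.6 / 379.0 = 1.455

FS = 1.46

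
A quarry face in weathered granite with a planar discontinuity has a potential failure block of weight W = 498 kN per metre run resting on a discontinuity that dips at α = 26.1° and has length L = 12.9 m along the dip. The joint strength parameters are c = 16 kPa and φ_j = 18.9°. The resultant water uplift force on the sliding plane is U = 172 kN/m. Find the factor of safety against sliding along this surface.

Resolving the block weight along and normal to the plane and applying the Mohr–Coulomb strength on the joint:
N' = W cosα − U = 498·cos26.1° − 172 = 275.2 kN/m
Driving force T = W sinα = 498·sin26.1° = 219.1 kN/m
Resisting force R = c·L + N'·tanφ_j = 16·12.9 + 275.2·tan18.9° = 206.4 + 94.2 = 300.6 kN/m
FS = R / T = 300.6 / 219.1 = 1.372

FS = 1.37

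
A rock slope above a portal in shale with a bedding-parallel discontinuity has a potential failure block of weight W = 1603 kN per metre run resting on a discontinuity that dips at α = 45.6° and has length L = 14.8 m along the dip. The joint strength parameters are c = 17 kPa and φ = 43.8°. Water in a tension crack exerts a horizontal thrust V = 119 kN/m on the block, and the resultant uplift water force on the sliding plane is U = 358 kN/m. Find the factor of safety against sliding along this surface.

Resolving the block weight along and normal to the plane and applying the Mohr–Coulomb strength on the joint:
N' = W cosα − U − V sinα = 1603·cos45.6° − 358 − 119·sin45.6° = 678.5 kN/m
Driving force T = W sinα + V cosα = 1603·sin45.6° + 119·cos45.6° = 1228.6 kN/m
Resisting force R = c·L + N'·tanφ = 17·14.8 + 678.5·tan43.8° = 251.6 + 650.7 = 902.3 kN/m
FS = R / T = 902.3 / 1228.6 = 0.734

FS = 0.73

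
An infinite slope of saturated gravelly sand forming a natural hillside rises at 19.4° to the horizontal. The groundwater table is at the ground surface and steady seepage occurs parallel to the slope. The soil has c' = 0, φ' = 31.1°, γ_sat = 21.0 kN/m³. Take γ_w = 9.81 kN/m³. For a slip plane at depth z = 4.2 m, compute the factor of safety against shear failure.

With seepage parallel to the slope and the water table at the surface, the effective normal stress on the slip plane uses the buoyant unit weight γ' = γ_sat − γ_w while the driving shear stress uses γ_sat:
FS = [c' + γ' z cos²β tanφ'] / [γ_sat z sinβ cosβ]
(For c' = 0 this reduces to FS = (γ'/γ_sat)·tanφ'/tanβ.)
γ' = 21.0 − 9.81 = 11.19 kN/m³
Numerator = 0.0 + 11.19·4.2·cos²19.4°·tan31.1° = 0.0 + 11.19·4.2·0.8897·0.6032 = 25.223 kPa
Denominator = 21.0·4.2·sin19.4°·cos19.4° = 21.0·4.2·0.3322·0.9432 = 27.633 kPa
FS = 25.223 / 27.633 = 0.913

FS = 0.91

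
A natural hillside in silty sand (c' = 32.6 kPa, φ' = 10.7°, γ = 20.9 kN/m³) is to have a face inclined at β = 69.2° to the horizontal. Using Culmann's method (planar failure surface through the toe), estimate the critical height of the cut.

H_c = 12.00 m

Culmann's analysis gives the critical failure plane at α_cr = (β + φ')/2 = (69.2 + 10.7)/2 = 40.0°, and the critical height
H_c = (4c'/γ) · sinβ cosφ' / [1 − cos(β − φ')]
    = (4·32.6/20.9) · sin69.2°·cos10.7° / [1 − cos(58.5°)]
    = 6.239 · 0.9348·0.9826 / [1 − 0.5225]
    = 6.239 · 0.9186 / 0.4775
    = 12.00 m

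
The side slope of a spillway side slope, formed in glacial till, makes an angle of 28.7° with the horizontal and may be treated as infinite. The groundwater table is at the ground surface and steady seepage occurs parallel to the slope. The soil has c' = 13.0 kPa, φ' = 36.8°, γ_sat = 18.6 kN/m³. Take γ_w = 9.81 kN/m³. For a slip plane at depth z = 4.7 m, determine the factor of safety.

With seepage parallel to the slope and the water table at the surface, the effective normal stress on the slip plane uses the buoyant unit weight γ' = γ_sat − γ_w while the driving shear stress uses γ_sat:
FS = [c' + γ' z cos²β tanφ'] / [γ_sat z sinβ cosβ]
γ' = 18.6 − 9.81 = 8.79 kN/m³
Numerator = 13.0 + 8.79·4.7·cos²28.7°·tan36.8° = 13.0 + 8.79·4.7·0.7694·0.7481 = 36.779 kPa
Denominator = 18.6·4.7·sin28.7°·cos28.7° = 18.6·4.7·0.4802·0.8771 = 36.824 kPa
FS = 36.779 / 36.824 = 0.999

FS = 1.00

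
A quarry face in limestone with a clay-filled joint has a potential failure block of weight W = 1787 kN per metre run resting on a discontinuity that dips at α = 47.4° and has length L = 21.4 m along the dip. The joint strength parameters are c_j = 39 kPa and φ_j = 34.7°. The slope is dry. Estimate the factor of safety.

Resolving the block weight along and normal to the plane and applying the Mohr–Coulomb strength on the joint:
N' = W cosα = 1787·cos47.4° = 1209.6 kN/m
Driving force T = W sinα = 1787·sin47.4° = 1315.4 kN/m
Resisting force R = c_j·L + N'·tanφ_j = 39·21.4 + 1209.6·tan34.7° = 834.6 + 837.6 = 1672.2 kN/m
FS = R / T = 1672.2 / 1315.4 = 1.271

FS = 1.27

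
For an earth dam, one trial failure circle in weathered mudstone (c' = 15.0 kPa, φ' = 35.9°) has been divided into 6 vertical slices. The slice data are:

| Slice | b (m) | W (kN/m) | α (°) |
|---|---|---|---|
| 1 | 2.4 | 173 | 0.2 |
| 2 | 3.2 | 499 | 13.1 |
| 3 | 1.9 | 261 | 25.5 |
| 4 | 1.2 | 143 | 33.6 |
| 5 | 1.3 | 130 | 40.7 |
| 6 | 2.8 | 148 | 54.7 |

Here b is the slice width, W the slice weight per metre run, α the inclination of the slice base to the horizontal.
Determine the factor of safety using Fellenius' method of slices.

FS = 2.16

Ordinary method of slices: FS = Σ[c'·Δl_i + (W_i cosα_i)·tanφ'] / Σ W_i sinα_i, with Δl_i = b_i / cosα_i.
Slice 1: Δl = 2.4/cos0.2° = 2.400 m; N'_1 = 173·cos0.2° = 173.0; c'Δl = 36.00; W sinα = 0.6
Slice 2: Δl = 3.2/cos13.1° = 3.286 m; N'_2 = 499·cos13.1° = 486.0; c'Δl = 49.28; W sinα = 113.1
Slice 3: Δl = 1.9/cos25.5° = 2.105 m; N'_3 = 261·cos25.5° = 235.6; c'Δl = 31.58; W sinα = 112.4
Slice 4: Δl = 1.2/cos33.6° = 1.441 m; N'_4 = 143·cos33.6° = 119.1; c'Δl = 21.61; W sinα = 79.1
Slice 5: Δl = 1.3/cos40.7° = 1.715 m; N'_5 = 130·cos40.7° = 98.6; c'Δl = 25.72; W sinα = 84.8
Slice 6: Δl = 2.8/cos54.7° = 4.845 m; N'_6 = 148·cos54.7° = 85.5; c'Δl = 72.68; W sinα = 120.8
Σc'Δl = 236.9 kN/m; ΣN' = 1197.8 kN/m; ΣW sinα = 510.8 kN/m
Resisting = 236.9 + 1197.8·tan35.9° = 236.9 + 867.0 = 1103.9 kN/m
FS = 1103.9 / 510.8 = 2.161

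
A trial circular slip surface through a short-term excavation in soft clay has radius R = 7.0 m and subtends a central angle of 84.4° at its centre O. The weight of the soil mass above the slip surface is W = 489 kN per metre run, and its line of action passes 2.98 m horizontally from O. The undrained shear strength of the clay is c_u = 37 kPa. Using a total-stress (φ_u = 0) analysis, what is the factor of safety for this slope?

Taking moments about the centre O, the resisting moment is provided by the undrained shear strength acting along the arc:
Arc length L_a = R·θ = 7.0·(84.4°·π/180) = 7.0·1.4731 = 10.31 m
M_R = c_u·L_a·R = 37·10.31·7.0 = 2670.7 kN·m/m
M_D = W·d = 489·2.98 = 1457.2 kN·m/m
FS = M_R / M_D = 2670.7 / 1457.2 = 1.833

FS = 1.83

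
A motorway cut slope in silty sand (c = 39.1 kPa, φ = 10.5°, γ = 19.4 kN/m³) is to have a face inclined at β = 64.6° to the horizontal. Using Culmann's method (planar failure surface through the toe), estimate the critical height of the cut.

Culmann's analysis gives the critical failure plane at α_cr = (β + φ)/2 = (64.6 + 10.5)/2 = 37.5°, and the critical height
H_c = (4c/γ) · sinβ cosφ / [1 − cos(β − φ)]
    = (4·39.1/19.4) · sin64.6°·cos10.5° / [1 − cos(54.1°)]
    = 8.062 · 0.9033·0.9833 / [1 − 0.5864]
    = 8.062 · 0.8882 / 0.4136
    = 17.31 m

H_c = 17.31 m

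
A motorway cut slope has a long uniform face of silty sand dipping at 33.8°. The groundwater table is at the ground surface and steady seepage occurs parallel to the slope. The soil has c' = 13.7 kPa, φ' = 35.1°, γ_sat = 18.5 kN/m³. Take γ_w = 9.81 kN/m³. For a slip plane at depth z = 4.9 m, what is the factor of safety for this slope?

FS = 0.82

With seepage parallel to the slope and the water table at the surface, the effective normal stress on the slip plane uses the buoyant unit weight γ' = γ_sat − γ_w while the driving shear stress uses γ_sat:
FS = [c' + γ' z cos²β tanφ'] / [γ_sat z sinβ cosβ]
γ' = 18.5 − 9.81 = 8.69 kN/m³
Numerator = 13.7 + 8.69·4.9·cos²33.8°·tan35.1° = 13.7 + 8.69·4.9·0.6905·0.7028 = 34.365 kPa
Denominator = 18.5·4.9·sin33.8°·cos33.8° = 18.5·4.9·0.5563·0.8310 = 41.905 kPa
FS = 34.365 / 41.905 = 0.820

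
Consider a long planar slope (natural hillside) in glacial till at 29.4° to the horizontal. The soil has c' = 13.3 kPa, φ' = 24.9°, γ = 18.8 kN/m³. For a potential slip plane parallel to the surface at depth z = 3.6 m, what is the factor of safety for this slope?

For an infinite slope with a slip plane parallel to the surface (no pore pressure): FS = [c' + γz cos²β tanφ'] / [γz sinβ cosβ].
γz = 18.8·3.6 = 67.68 kN/m²
Numerator = 13.3 + 67.68·cos²29.4°·tan24.9° = 13.3 + 67.68·0.7590·0.4642 = 37.145 kPa
Denominator = 67.68·sin29.4°·cos29.4° = 67.68·0.4909·0.8712 = 28.946 kPa
FS = 37.145 / 28.946 = 1.283

FS = 1.28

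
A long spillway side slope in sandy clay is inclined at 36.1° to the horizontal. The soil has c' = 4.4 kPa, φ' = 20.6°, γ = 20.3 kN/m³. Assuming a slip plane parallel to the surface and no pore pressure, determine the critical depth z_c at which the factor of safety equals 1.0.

Setting FS = 1.00 in FS = [c' + γz cos²β tanφ'] / [γz sinβ cosβ] and solving for z:
z = c' / [γ cosβ (FS·sinβ − cosβ·tanφ')]
  = 4.4 / [20.3·cos36.1°·(1.00·sin36.1° − cos36.1°·tan20.6°)]
  = 4.4 / [20.3·0.8080·(1.00·0.5892 − 0.8080·0.3759)]
  = 4.4 / 4.6827 = 0.940 m

z_c = 0.94 m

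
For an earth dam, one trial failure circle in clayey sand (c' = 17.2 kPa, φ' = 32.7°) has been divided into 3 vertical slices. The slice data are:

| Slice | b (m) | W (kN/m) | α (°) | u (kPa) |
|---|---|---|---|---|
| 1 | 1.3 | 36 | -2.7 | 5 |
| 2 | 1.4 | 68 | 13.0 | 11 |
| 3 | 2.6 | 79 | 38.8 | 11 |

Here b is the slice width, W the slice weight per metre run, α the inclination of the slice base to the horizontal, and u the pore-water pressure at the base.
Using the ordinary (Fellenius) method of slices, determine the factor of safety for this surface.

Ordinary method of slices: FS = Σ[c'·Δl_i + (W_i cosα_i − u_i·Δl_i)·tanφ'] / Σ W_i sinα_i, with Δl_i = b_i / cosα_i.
Slice 1: Δl = 1.3/cos(-2.7°) = 1.301 m; N'_1 = 36·cos(-2.7°) − 5·1.301 = 29.5; c'Δl = 22.38; W sinα = -1.7
Slice 2: Δl = 1.4/cos13.0° = 1.437 m; N'_2 = 68·cos13.0° − 11·1.437 = 50.5; c'Δl = 24.71; W sinα = 15.3
Slice 3: Δl = 2.6/cos38.8° = 3.336 m; N'_3 = 79·cos38.8° − 11·3.336 = 24.9; c'Δl = 57.38; W sinα = 49.5
Σc'Δl = 104.5 kN/m; ΣN' = 104.8 kN/m; ΣW sinα = 63.1 kN/m
Resisting = 104.5 + 104.8·tan32.7° = 104.5 + 67.3 = 171.7 kN/m
FS = 171.7 / 63.1 = 2.722

FS = 2.72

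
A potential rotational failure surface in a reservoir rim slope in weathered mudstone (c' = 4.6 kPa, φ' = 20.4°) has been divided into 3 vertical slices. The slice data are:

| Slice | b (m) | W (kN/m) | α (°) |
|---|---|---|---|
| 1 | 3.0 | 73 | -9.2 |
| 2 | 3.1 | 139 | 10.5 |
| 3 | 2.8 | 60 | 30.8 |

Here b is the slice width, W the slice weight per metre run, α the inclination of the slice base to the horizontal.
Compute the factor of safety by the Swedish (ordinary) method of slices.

FS = 3.16

Ordinary method of slices: FS = Σ[c'·Δl_i + (W_i cosα_i)·tanφ'] / Σ W_i sinα_i, with Δl_i = b_i / cosα_i.
Slice 1: Δl = 3.0/cos(-9.2°) = 3.039 m; N'_1 = 73·cos(-9.2°) = 72.1; c'Δl = 13.98; W sinα = -11.7
Slice 2: Δl = 3.1/cos10.5° = 3.153 m; N'_2 = 139·cos10.5° = 136.7; c'Δl = 14.50; W sinα = 25.3
Slice 3: Δl = 2.8/cos30.8° = 3.260 m; N'_3 = 60·cos30.8° = 51.5; c'Δl = 14.99; W sinα = 30.7
Σc'Δl = 43.5 kN/m; ΣN' = 260.3 kN/m; ΣW sinα = 44.4 kN/m
Resisting = 43.5 + 260.3·tan20.4° = 43.5 + 96.8 = 140.3 kN/m
FS = 140.3 / 44.4 = 3.161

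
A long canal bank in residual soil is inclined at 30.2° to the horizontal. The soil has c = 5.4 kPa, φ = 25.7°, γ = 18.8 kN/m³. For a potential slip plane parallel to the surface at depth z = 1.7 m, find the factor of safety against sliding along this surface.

For an infinite slope with a slip plane parallel to the surface (no pore pressure): FS = [c + γz cos²β tanφ] / [γz sinβ cosβ].
γz = 18.8·1.7 = 31.96 kN/m²
Numerator = 5.4 + 31.96·cos²30.2°·tan25.7° = 5.4 + 31.96·0.7470·0.4813 = 16.889 kPa
Denominator = 31.96·sin30.2°·cos30.2° = 31.96·0.5030·0.8643 = 13.895 kPa
FS = 16.889 / 13.895 = 1.216

FS = 1.22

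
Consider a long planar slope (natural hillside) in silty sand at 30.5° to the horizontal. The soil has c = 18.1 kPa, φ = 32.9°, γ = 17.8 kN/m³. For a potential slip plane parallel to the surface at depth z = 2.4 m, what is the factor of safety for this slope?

FS = 2.07

For an infinite slope with a slip plane parallel to the surface (no pore pressure): FS = [c + γz cos²β tanφ] / [γz sinβ cosβ].
γz = 17.8·2.4 = 42.72 kN/m²
Numerator = 18.1 + 42.72·cos²30.5°·tan32.9° = 18.1 + 42.72·0.7424·0.6469 = 38.618 kPa
Denominator = 42.72·sin30.5°·cos30.5° = 42.72·0.5075·0.8616 = 18.682 kPa
FS = 38.618 / 18.682 = 2.067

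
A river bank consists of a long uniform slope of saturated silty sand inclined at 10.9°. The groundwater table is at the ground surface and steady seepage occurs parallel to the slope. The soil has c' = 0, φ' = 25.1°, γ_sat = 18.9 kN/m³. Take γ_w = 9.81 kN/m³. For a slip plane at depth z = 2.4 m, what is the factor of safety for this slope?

With seepage parallel to the slope and the water table at the surface, the effective normal stress on the slip plane uses the buoyant unit weight γ' = γ_sat − γ_w while the driving shear stress uses γ_sat:
FS = [c' + γ' z cos²β tanφ'] / [γ_sat z sinβ cosβ]
(For c' = 0 this reduces to FS = (γ'/γ_sat)·tanφ'/tanβ.)
γ' = 18.9 − 9.81 = 9.09 kN/m³
Numerator = 0.0 + 9.09·2.4·cos²10.9°·tan25.1° = 0.0 + 9.09·2.4·0.9642·0.4684 = 9.854 kPa
Denominator = 18.9·2.4·sin10.9°·cos10.9° = 18.9·2.4·0.1891·0.9820 = 8.423 kPa
FS = 9.854 / 8.423 = 1.170

FS = 1.17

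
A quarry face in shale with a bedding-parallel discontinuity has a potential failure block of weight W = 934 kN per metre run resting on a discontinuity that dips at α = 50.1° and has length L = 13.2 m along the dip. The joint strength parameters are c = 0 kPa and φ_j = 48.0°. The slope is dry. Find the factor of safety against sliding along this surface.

FS = 0.93

Resolving the block weight along and normal to the plane and applying the Mohr–Coulomb strength on the joint:
N' = W cosα = 934·cos50.1° = 599.1 kN/m
Driving force T = W sinα = 934·sin50.1° = 716.5 kN/m
Resisting force R = c·L + N'·tanφ_j = 0·13.2 + 599.1·tan48.0° = 0.0 + 665.4 = 665.4 kN/m
FS = R / T = 665.4 / 716.5 = 0.929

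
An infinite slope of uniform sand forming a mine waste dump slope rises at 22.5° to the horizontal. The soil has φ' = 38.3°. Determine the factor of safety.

For a dry cohesionless infinite slope the factor of safety is FS = tanφ' / tanβ.
FS = tan38.3° / tan22.5° = 0.7898 / 0.4142 = 1.907

FS = 1.91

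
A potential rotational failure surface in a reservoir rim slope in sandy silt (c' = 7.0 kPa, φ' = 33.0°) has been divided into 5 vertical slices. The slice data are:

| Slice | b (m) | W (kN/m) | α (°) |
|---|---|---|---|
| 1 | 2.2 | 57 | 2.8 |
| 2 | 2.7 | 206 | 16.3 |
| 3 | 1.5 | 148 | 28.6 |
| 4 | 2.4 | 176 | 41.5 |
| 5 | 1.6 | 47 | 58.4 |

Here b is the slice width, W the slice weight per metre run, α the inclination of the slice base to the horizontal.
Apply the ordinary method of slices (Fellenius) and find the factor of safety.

Ordinary method of slices: FS = Σ[c'·Δl_i + (W_i cosα_i)·tanφ'] / Σ W_i sinα_i, with Δl_i = b_i / cosα_i.
Slice 1: Δl = 2.2/cos2.8° = 2.203 m; N'_1 = 57·cos2.8° = 56.9; c'Δl = 15.42; W sinα = 2.8
Slice 2: Δl = 2.7/cos16.3° = 2.813 m; N'_2 = 206·cos16.3° = 197.7; c'Δl = 19.69; W sinα = 57.8
Slice 3: Δl = 1.5/cos28.6° = 1.708 m; N'_3 = 148·cos28.6° = 129.9; c'Δl = 11.96; W sinα = 70.8
Slice 4: Δl = 2.4/cos41.5° = 3.204 m; N'_4 = 176·cos41.5° = 131.8; c'Δl = 22.43; W sinα = 116.6
Slice 5: Δl = 1.6/cos58.4° = 3.054 m; N'_5 = 47·cos58.4° = 24.6; c'Δl = 21.37; W sinα = 40.0
Σc'Δl = 90.9 kN/m; ΣN' = 541.0 kN/m; ΣW sinα = 288.1 kN/m
Resisting = 90.9 + 541.0·tan33.0° = 90.9 + 351.4 = 442.2 kN/m
FS = 442.2 / 288.1 = 1.535

FS = 1.53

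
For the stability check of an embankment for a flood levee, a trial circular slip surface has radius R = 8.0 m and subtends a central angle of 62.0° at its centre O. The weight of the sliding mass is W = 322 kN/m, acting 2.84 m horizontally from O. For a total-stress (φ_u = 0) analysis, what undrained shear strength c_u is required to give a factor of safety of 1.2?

c_u = 15.8 kPa

FS = c_u·L_a·R / (W·d), so c_u = FS·W·d / (L_a·R).
Arc length L_a = R·θ = 8.0·(62.0°·π/180) = 8.0·1.0821 = 8.66 m
c_u = 1.2·322·2.84 / (8.66·8.0) = 1097.4 / 69.25 = 15.85 kPa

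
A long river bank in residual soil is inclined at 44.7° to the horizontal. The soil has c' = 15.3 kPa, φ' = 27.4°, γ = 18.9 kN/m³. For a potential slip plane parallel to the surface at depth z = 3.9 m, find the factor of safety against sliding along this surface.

FS = 0.94

For an infinite slope with a slip plane parallel to the surface (no pore pressure): FS = [c' + γz cos²β tanφ'] / [γz sinβ cosβ].
γz = 18.9·3.9 = 73.71 kN/m²
Numerator = 15.3 + 73.71·cos²44.7°·tan27.4° = 15.3 + 73.71·0.5052·0.5184 = 34.604 kPa
Denominator = 73.71·sin44.7°·cos44.7° = 73.71·0.7034·0.7108 = 36.853 kPa
FS = 34.604 / 36.853 = 0.939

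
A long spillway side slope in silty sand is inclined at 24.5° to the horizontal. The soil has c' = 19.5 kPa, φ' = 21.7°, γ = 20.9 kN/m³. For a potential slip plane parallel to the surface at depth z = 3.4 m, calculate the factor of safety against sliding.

For an infinite slope with a slip plane parallel to the surface (no pore pressure): FS = [c' + γz cos²β tanφ'] / [γz sinβ cosβ].
γz = 20.9·3.4 = 71.06 kN/m²
Numerator = 19.5 + 71.06·cos²24.5°·tan21.7° = 19.5 + 71.06·0.8280·0.3979 = 42.915 kPa
Denominator = 71.06·sin24.5°·cos24.5° = 71.06·0.4147·0.9100 = 26.815 kPa
FS = 42.915 / 26.815 = 1.600

FS = 1.60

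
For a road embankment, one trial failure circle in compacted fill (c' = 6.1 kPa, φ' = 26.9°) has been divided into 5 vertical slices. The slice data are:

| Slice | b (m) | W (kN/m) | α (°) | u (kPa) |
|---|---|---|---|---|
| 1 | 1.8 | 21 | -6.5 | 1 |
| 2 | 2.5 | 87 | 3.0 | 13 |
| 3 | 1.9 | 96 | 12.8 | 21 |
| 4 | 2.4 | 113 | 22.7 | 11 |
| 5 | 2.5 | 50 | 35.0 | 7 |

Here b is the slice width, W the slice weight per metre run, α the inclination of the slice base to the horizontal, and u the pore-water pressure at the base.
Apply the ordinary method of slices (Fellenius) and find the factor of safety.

Ordinary method of slices: FS = Σ[c'·Δl_i + (W_i cosα_i − u_i·Δl_i)·tanφ'] / Σ W_i sinα_i, with Δl_i = b_i / cosα_i.
Slice 1: Δl = 1.8/cos(-6.5°) = 1.812 m; N'_1 = 21·cos(-6.5°) − 1·1.812 = 19.1; c'Δl = 11.05; W sinα = -2.4
Slice 2: Δl = 2.5/cos3.0° = 2.503 m; N'_2 = 87·cos3.0° − 13·2.503 = 54.3; c'Δl = 15.27; W sinα = 4.6
Slice 3: Δl = 1.9/cos12.8° = 1.948 m; N'_3 = 96·cos12.8° − 21·1.948 = 52.7; c'Δl = 11.89; W sinα = 21.3
Slice 4: Δl = 2.4/cos22.7° = 2.602 m; N'_4 = 113·cos22.7° − 11·2.602 = 75.6; c'Δl = 15.87; W sinα = 43.6
Slice 5: Δl = 2.5/cos35.0° = 3.052 m; N'_5 = 50·cos35.0° − 7·3.052 = 19.6; c'Δl = 18.62; W sinα = 28.7
Σc'Δl = 72.7 kN/m; ΣN' = 221.3 kN/m; ΣW sinα = 95.7 kN/m
Resisting = 72.7 + 221.3·tan26.9° = 72.7 + 112.3 = 185.0 kN/m
FS = 185.0 / 95.7 = 1.932

FS = 1.93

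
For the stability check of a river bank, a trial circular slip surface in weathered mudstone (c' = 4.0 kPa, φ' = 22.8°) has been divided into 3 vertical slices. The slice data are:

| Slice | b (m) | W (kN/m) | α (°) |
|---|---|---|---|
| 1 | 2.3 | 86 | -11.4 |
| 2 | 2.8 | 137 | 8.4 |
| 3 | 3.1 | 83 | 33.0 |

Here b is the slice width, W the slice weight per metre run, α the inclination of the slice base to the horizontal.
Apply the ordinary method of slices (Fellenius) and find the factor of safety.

FS = 3.26

Ordinary method of slices: FS = Σ[c'·Δl_i + (W_i cosα_i)·tanφ'] / Σ W_i sinα_i, with Δl_i = b_i / cosα_i.
Slice 1: Δl = 2.3/cos(-11.4°) = 2.346 m; N'_1 = 86·cos(-11.4°) = 84.3; c'Δl = 9.39; W sinα = -17.0
Slice 2: Δl = 2.8/cos8.4° = 2.830 m; N'_2 = 137·cos8.4° = 135.5; c'Δl = 11.32; W sinα = 20.0
Slice 3: Δl = 3.1/cos33.0° = 3.696 m; N'_3 = 83·cos33.0° = 69.6; c'Δl = 14.79; W sinα = 45.2
Σc'Δl = 35.5 kN/m; ΣN' = 289.4 kN/m; ΣW sinα = 48.2 kN/m
Resisting = 35.5 + 289.4·tan22.8° = 35.5 + 121.7 = 157.2 kN/m
FS = 157.2 / 48.2 = 3.259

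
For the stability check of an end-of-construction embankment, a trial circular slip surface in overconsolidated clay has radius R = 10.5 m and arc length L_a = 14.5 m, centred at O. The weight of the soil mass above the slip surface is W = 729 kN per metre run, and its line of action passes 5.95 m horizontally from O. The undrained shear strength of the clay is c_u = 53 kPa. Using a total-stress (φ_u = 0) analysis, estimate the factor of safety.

FS = 1.86

Taking moments about the centre O, the resisting moment is provided by the undrained shear strength acting along the arc:
M_R = c_u·L_a·R = 53·14.50·10.5 = 8069.2 kN·m/m
M_D = W·d = 729·5.95 = 4337.6 kN·m/m
FS = M_R / M_D = 8069.2 / 4337.6 = 1.860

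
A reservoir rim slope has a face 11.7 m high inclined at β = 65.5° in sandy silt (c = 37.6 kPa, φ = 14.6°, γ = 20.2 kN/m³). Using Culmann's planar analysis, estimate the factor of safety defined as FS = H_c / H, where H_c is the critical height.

H_c = (4c/γ) · sinβ cosφ / [1 − cos(β − φ)]
    = (4·37.6/20.2) · sin65.5°·cos14.6° / [1 − cos50.9°]
    = 7.446 · 0.8806 / 0.3693 = 17.75 m
FS = H_c / H = 17.75 / 11.7 = 1.517

FS = 1.52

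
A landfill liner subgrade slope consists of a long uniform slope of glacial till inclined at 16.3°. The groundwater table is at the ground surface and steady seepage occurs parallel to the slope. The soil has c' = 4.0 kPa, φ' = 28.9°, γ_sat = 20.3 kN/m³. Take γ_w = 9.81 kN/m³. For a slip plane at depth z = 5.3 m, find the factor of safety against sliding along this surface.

FS = 1.11

With seepage parallel to the slope and the water table at the surface, the effective normal stress on the slip plane uses the buoyant unit weight γ' = γ_sat − γ_w while the driving shear stress uses γ_sat:
FS = [c' + γ' z cos²β tanφ'] / [γ_sat z sinβ cosβ]
γ' = 20.3 − 9.81 = 10.49 kN/m³
Numerator = 4.0 + 10.49·5.3·cos²16.3°·tan28.9° = 4.0 + 10.49·5.3·0.9212·0.5520 = 32.274 kPa
Denominator = 20.3·5.3·sin16.3°·cos16.3° = 20.3·5.3·0.2807·0.9598 = 28.983 kPa
FS = 32.274 / 28.983 = 1.114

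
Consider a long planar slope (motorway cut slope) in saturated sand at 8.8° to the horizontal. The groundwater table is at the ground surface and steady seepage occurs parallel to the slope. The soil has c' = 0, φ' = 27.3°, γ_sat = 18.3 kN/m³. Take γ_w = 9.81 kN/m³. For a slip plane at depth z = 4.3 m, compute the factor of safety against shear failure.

FS = 1.55

With seepage parallel to the slope and the water table at the surface, the effective normal stress on the slip plane uses the buoyant unit weight γ' = γ_sat − γ_w while the driving shear stress uses γ_sat:
FS = [c' + γ' z cos²β tanφ'] / [γ_sat z sinβ cosβ]
(For c' = 0 this reduces to FS = (γ'/γ_sat)·tanφ'/tanβ.)
γ' = 18.3 − 9.81 = 8.49 kN/m³
Numerator = 0.0 + 8.49·4.3·cos²8.8°·tan27.3° = 0.0 + 8.49·4.3·0.9766·0.5161 = 18.402 kPa
Denominator = 18.3·4.3·sin8.8°·cos8.8° = 18.3·4.3·0.1530·0.9882 = 11.897 kPa
FS = 18.402 / 11.897 = 1.547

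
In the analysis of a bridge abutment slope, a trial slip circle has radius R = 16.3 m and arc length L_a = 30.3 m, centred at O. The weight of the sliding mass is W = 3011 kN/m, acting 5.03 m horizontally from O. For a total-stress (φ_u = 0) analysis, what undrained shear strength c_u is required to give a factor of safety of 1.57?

FS = c_u·L_a·R / (W·d), so c_u = FS·W·d / (L_a·R).
c_u = 1.57·3011·5.03 / (30.30·16.3) = 23778.2 / 493.89 = 48.14 kPa

c_u = 48.1 kPa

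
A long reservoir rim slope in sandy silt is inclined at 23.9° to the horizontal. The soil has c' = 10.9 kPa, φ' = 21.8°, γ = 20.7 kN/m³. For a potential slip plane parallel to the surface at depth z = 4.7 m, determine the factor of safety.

FS = 1.21

For an infinite slope with a slip plane parallel to the surface (no pore pressure): FS = [c' + γz cos²β tanφ'] / [γz sinβ cosβ].
γz = 20.7·4.7 = 97.29 kN/m²
Numerator = 10.9 + 97.29·cos²23.9°·tan21.8° = 10.9 + 97.29·0.8359·0.4000 = 43.426 kPa
Denominator = 97.29·sin23.9°·cos23.9° = 97.29·0.4051·0.9143 = 36.036 kPa
FS = 43.426 / 36.036 = 1.205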